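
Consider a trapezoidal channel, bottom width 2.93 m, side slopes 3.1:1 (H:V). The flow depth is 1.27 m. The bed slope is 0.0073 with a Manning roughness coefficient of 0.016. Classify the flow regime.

supercritical

With bottom width b = 2.93 m and side slope z = 3.1: A = (b + zy)y = (2.93 + 3.1×1.27)×1.27 = 8.721 m²; P = b + 2y√(1+z²) = 2.93 + 2×1.27×3.257 = 11.2 m.
Hydraulic radius R = A/P = 8.721/11.2 = 0.7784 m.
V = (1/n) R^(2/3) √S = (1/0.016) × 0.7784^(2/3) × √0.0073 = 4.519 m/s. Hydraulic depth D_h = A/T = 8.721/10.8 = 0.8072 m.
Froude number Fr = V/√(g·D_h) = 4.519/√(9.81×0.8072) = 1.61, which is greater than 1, so the flow is supercritical.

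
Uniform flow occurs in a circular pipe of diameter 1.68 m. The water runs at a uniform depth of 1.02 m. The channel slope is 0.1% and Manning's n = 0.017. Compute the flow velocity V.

For a circular section of diameter D = 1.68 m at depth y = 1.02 m, the central angle is θ = 2 arccos(1 − 2y/D) = 3.574 rad. Then A = (D²/8)(θ − sin θ) = 1.408 m² and P = Dθ/2 = 3.002 m.
Hydraulic radius R = A/P = 1.408/3.002 = 0.4692 m.
From Manning's equation, V = (1/n) R^(2/3) S^(1/2) = (1/0.017) × 0.4692^(2/3) × 0.001^(1/2) = 1.12 m/s.

V = 1.12 m/s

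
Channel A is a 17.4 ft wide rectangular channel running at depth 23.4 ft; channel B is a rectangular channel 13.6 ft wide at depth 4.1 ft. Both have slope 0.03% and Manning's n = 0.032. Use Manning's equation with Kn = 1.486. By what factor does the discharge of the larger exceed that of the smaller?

13.4

Channel A: Flow area A = b·y = 17.4 × 23.4 = 407.2 ft². Wetted perimeter P = b + 2y = 17.4 + 2×23.4 = 64.2 ft. Hydraulic radius R = A/P = 407.2/64.2 = 6.342 ft. Q_A = (1.486/0.032)·407.2·6.342^(2/3)·√0.0003 = 1122 ft³/s.
Channel B: Flow area A = b·y = 13.6 × 4.1 = 55.76 ft². Wetted perimeter P = b + 2y = 13.6 + 2×4.1 = 21.8 ft. Hydraulic radius R = A/P = 55.76/21.8 = 2.558 ft. Q_B = (1.486/0.032)·55.76·2.558^(2/3)·√0.0003 = 83.88 ft³/s.
The larger discharge is 1122 ft³/s and the smaller is 83.88 ft³/s; the ratio is 13.4.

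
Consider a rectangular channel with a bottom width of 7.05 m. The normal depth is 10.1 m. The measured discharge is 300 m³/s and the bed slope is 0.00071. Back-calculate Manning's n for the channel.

Flow area A = b·y = 7.05 × 10.1 = 71.2 m². Wetted perimeter P = b + 2y = 7.05 + 2×10.1 = 27.25 m.
Hydraulic radius R = A/P = 71.2/27.25 = 2.613 m.
Rearranging Manning's equation: n = (1/Q) A R^(2/3) S^(1/2) = (1/300) × 71.2 × 2.613^(2/3) × √0.00071 = 0.012.

n = 0.012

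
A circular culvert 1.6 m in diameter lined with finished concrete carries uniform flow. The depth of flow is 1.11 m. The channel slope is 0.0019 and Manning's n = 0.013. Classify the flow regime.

subcritical

For a circular section of diameter D = 1.6 m at depth y = 1.11 m, the central angle is θ = 2 arccos(1 − 2y/D) = 3.937 rad. Then A = (D²/8)(θ − sin θ) = 1.489 m² and P = Dθ/2 = 3.15 m.
Hydraulic radius R = A/P = 1.489/3.15 = 0.4726 m.
V = (1/n) R^(2/3) √S = (1/0.013) × 0.4726^(2/3) × √0.0019 = 2.034 m/s. Hydraulic depth D_h = A/T = 1.489/1.475 = 1.009 m.
Froude number Fr = V/√(g·D_h) = 2.034/√(9.81×1.009) = 0.647, which is less than 1, so the flow is subcritical.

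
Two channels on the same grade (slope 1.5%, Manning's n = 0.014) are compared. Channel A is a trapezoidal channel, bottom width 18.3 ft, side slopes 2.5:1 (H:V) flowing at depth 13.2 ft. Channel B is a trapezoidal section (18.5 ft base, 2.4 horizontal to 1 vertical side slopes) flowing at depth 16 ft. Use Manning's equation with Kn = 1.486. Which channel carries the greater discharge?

channel B

Channel A: With bottom width b = 18.3 ft and side slope z = 2.5: A = (b + zy)y = (18.3 + 2.5×13.2)×13.2 = 677.2 ft²; P = b + 2y√(1+z²) = 18.3 + 2×13.2×2.693 = 89.38 ft. Hydraulic radius R = A/P = 677.2/89.38 = 7.576 ft. Q_A = (1.486/0.014)·677.2·7.576^(2/3)·√0.015 = 33960 ft³/s.
Channel B: With bottom width b = 18.5 ft and side slope z = 2.4: A = (b + zy)y = (18.5 + 2.4×16)×16 = 910.4 ft²; P = b + 2y√(1+z²) = 18.5 + 2×16×2.6 = 101.7 ft. Hydraulic radius R = A/P = 910.4/101.7 = 8.952 ft. Q_B = (1.486/0.014)·910.4·8.952^(2/3)·√0.015 = 51020 ft³/s.
Q_A = 33960 ft³/s vs Q_B = 51020 ft³/s, so channel B carries more.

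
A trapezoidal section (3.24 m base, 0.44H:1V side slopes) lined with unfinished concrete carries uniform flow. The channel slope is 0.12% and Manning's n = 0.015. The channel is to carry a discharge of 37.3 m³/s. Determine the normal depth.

y_n = 2.9 m

Manning's equation rearranged: A R^(2/3) = nQ / (1·√S) = 0.015 × 37.3 / (√0.0012) = 16.15.
At y = 3.23 m: A R^(2/3) = 19.39 — high.
At y = 2.15 m: A R^(2/3) = 9.786 — low.
At y = 2.9 m: A R^(2/3) = 16.14 — close enough.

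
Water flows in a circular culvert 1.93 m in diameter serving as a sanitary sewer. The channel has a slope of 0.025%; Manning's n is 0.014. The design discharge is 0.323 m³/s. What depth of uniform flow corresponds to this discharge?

Manning's equation rearranged: A R^(2/3) = nQ / (1·√S) = 0.014 × 0.323 / (√0.00025) = 0.286.
At y = 0.366 m: A R^(2/3) = 0.1415 — short.
At y = 0.52 m: A R^(2/3) = 0.2858 — ≈ 0.286.

y_n = 0.52 m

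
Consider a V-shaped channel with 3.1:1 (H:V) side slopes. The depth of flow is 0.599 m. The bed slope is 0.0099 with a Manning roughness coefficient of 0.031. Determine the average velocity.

For a triangular section with side slope z = 3.1: A = zy² = 3.1×0.599² = 1.112 m²; P = 2y√(1+z²) = 2×0.599×3.257 = 3.902 m.
Hydraulic radius R = A/P = 1.112/3.902 = 0.285 m.
From Manning's equation, V = (1/n) R^(2/3) S^(1/2) = (1/0.031) × 0.285^(2/3) × 0.0099^(1/2) = 1.39 m/s.

V = 1.39 m/s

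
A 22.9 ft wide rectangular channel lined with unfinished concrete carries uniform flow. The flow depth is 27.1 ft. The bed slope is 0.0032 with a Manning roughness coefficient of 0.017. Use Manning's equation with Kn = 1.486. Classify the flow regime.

Flow area A = b·y = 22.9 × 27.1 = 620.6 ft². Wetted perimeter P = b + 2y = 22.9 + 2×27.1 = 77.1 ft.
Hydraulic radius R = A/P = 620.6/77.1 = 8.049 ft.
V = (1.486/n) R^(2/3) √S = (1.486/0.017) × 8.049^(2/3) × √0.0032 = 19.86 ft/s. Hydraulic depth D_h = A/T = 620.6/22.9 = 27.1 ft.
Froude number Fr = V/√(g·D_h) = 19.86/√(32.2×27.1) = 0.672, which is less than 1, so the flow is subcritical.

subcritical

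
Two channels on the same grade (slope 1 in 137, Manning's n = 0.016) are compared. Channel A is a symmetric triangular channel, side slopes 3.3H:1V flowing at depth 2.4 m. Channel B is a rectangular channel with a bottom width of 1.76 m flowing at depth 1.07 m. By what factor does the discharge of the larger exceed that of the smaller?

Channel A: For a triangular section with side slope z = 3.3: A = zy² = 3.3×2.4² = 19.01 m²; P = 2y√(1+z²) = 2×2.4×3.448 = 16.55 m. Hydraulic radius R = A/P = 19.01/16.55 = 1.148 m. Q_A = (1/0.016)·19.01·1.148^(2/3)·√0.007299 = 111.3 m³/s.
Channel B: Flow area A = b·y = 1.76 × 1.07 = 1.883 m². Wetted perimeter P = b + 2y = 1.76 + 2×1.07 = 3.9 m. Hydraulic radius R = A/P = 1.883/3.9 = 0.4829 m. Q_B = (1/0.016)·1.883·0.4829^(2/3)·√0.007299 = 6.189 m³/s.
The larger discharge is 111.3 m³/s and the smaller is 6.189 m³/s; the ratio is 18.

18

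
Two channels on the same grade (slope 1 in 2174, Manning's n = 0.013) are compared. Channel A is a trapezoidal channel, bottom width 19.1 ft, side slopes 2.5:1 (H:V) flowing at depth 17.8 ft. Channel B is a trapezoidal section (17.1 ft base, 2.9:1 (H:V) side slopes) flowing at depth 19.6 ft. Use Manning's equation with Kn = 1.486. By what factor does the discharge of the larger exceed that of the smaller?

Channel A: With bottom width b = 19.1 ft and side slope z = 2.5: A = (b + zy)y = (19.1 + 2.5×17.8)×17.8 = 1132 ft²; P = b + 2y√(1+z²) = 19.1 + 2×17.8×2.693 = 115 ft. Hydraulic radius R = A/P = 1132/115 = 9.848 ft. Q_A = (1.486/0.013)·1132·9.848^(2/3)·√0.00046 = 12750 ft³/s.
Channel B: With bottom width b = 17.1 ft and side slope z = 2.9: A = (b + zy)y = (17.1 + 2.9×19.6)×19.6 = 1449 ft²; P = b + 2y√(1+z²) = 17.1 + 2×19.6×3.068 = 137.3 ft. Hydraulic radius R = A/P = 1449/137.3 = 10.55 ft. Q_B = (1.486/0.013)·1449·10.55^(2/3)·√0.00046 = 17090 ft³/s.
The larger discharge is 17090 ft³/s and the smaller is 12750 ft³/s; the ratio is 1.34.

1.34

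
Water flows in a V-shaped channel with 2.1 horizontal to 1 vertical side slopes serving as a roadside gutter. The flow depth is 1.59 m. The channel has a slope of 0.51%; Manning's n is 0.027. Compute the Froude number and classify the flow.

subcritical

For a triangular section with side slope z = 2.1: A = zy² = 2.1×1.59² = 5.309 m²; P = 2y√(1+z²) = 2×1.59×2.326 = 7.396 m.
Hydraulic radius R = A/P = 5.309/7.396 = 0.7178 m.
V = (1/n) R^(2/3) √S = (1/0.027) × 0.7178^(2/3) × √0.0051 = 2.12 m/s. Hydraulic depth D_h = A/T = 5.309/6.678 = 0.795 m.
Froude number Fr = V/√(g·D_h) = 2.12/√(9.81×0.795) = 0.759, which is less than 1, so the flow is subcritical.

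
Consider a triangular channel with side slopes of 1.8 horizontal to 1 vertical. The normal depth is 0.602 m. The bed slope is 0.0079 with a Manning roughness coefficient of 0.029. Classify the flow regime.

For a triangular section with side slope z = 1.8: A = zy² = 1.8×0.602² = 0.6523 m²; P = 2y√(1+z²) = 2×0.602×2.059 = 2.479 m.
Hydraulic radius R = A/P = 0.6523/2.479 = 0.2631 m.
V = (1/n) R^(2/3) √S = (1/0.029) × 0.2631^(2/3) × √0.0079 = 1.258 m/s. Hydraulic depth D_h = A/T = 0.6523/2.167 = 0.301 m.
Froude number Fr = V/√(g·D_h) = 1.258/√(9.81×0.301) = 0.732, which is less than 1, so the flow is subcritical.

subcritical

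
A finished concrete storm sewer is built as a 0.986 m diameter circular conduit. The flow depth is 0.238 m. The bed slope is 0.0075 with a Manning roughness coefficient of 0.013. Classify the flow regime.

supercritical

For a circular section of diameter D = 0.986 m at depth y = 0.238 m, the central angle is θ = 2 arccos(1 − 2y/D) = 2.054 rad. Then A = (D²/8)(θ − sin θ) = 0.1421 m² and P = Dθ/2 = 1.013 m.
Hydraulic radius R = A/P = 0.1421/1.013 = 0.1403 m.
V = (1/n) R^(2/3) √S = (1/0.013) × 0.1403^(2/3) × √0.0075 = 1.798 m/s. Hydraulic depth D_h = A/T = 0.1421/0.8439 = 0.1683 m.
Froude number Fr = V/√(g·D_h) = 1.798/√(9.81×0.1683) = 1.4, which is greater than 1, so the flow is supercritical.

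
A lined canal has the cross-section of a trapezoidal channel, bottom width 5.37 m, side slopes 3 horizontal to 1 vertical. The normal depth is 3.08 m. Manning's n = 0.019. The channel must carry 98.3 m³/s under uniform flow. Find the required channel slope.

S = 0.00078

With bottom width b = 5.37 m and side slope z = 3: A = (b + zy)y = (5.37 + 3×3.08)×3.08 = 45 m²; P = b + 2y√(1+z²) = 5.37 + 2×3.08×3.162 = 24.85 m.
Hydraulic radius R = A/P = 45/24.85 = 1.811 m.
From Manning's equation, S = [nQ / (1 A R^(2/3))]² = [0.019 × 98.3 / (1 × 45 × 1.811^(2/3))]² = 0.00078.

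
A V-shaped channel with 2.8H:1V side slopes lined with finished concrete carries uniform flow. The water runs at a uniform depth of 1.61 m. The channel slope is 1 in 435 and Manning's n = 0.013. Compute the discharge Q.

Q = 22.3 m³/s

For a triangular section with side slope z = 2.8: A = zy² = 2.8×1.61² = 7.258 m²; P = 2y√(1+z²) = 2×1.61×2.973 = 9.574 m.
Hydraulic radius R = A/P = 7.258/9.574 = 0.7581 m.
Manning's equation: Q = (1/n) A R^(2/3) S^(1/2) = (1/0.013) × 7.258 × 0.7581^(2/3) × 0.002299^(1/2) = 22.3 m³/s.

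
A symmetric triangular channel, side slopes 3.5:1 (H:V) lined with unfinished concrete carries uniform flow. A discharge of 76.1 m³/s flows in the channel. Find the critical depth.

y_c = 2.49 m

At critical depth, Q² T / (g A³) = 1, i.e. A³/T = Q²/g = 76.1²/9.81 = 590.3.
At y = 1.86 m: A³/T = 136.4 — too small.
At y = 2.49 m: A³/T = 586.3 — ≈ 590.3.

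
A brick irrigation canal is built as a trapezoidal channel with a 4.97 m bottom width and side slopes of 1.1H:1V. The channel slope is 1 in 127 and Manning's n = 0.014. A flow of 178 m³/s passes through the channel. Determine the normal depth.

y_n = 2.61 m

Manning's equation rearranged: A R^(2/3) = nQ / (1·√S) = 0.014 × 178 / (√0.007874) = 28.08.
At y = 2.1 m: A R^(2/3) = 18.8 — short.
At y = 3.02 m: A R^(2/3) = 36.99 — over.
At y = 2.61 m: A R^(2/3) = 28.08 — matches.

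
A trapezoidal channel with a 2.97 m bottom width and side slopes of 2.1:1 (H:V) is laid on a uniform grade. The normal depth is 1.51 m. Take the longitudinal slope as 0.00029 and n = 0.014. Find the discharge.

With bottom width b = 2.97 m and side slope z = 2.1: A = (b + zy)y = (2.97 + 2.1×1.51)×1.51 = 9.273 m²; P = b + 2y√(1+z²) = 2.97 + 2×1.51×2.326 = 9.994 m.
Hydraulic radius R = A/P = 9.273/9.994 = 0.9278 m.
Manning's equation: Q = (1/n) A R^(2/3) S^(1/2) = (1/0.014) × 9.273 × 0.9278^(2/3) × 0.00029^(1/2) = 10.7 m³/s.

Q = 10.7 m³/s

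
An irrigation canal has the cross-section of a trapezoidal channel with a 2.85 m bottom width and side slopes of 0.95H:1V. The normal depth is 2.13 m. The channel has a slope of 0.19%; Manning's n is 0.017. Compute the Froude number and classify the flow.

With bottom width b = 2.85 m and side slope z = 0.95: A = (b + zy)y = (2.85 + 0.95×2.13)×2.13 = 10.38 m²; P = b + 2y√(1+z²) = 2.85 + 2×2.13×1.379 = 8.726 m.
Hydraulic radius R = A/P = 10.38/8.726 = 1.19 m.
V = (1/n) R^(2/3) √S = (1/0.017) × 1.19^(2/3) × √0.0019 = 2.879 m/s. Hydraulic depth D_h = A/T = 10.38/6.897 = 1.505 m.
Froude number Fr = V/√(g·D_h) = 2.879/√(9.81×1.505) = 0.749, which is less than 1, so the flow is subcritical.

subcritical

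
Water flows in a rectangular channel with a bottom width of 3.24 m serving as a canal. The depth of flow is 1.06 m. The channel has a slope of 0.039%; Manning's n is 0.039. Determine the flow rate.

Flow area A = b·y = 3.24 × 1.06 = 3.434 m². Wetted perimeter P = b + 2y = 3.24 + 2×1.06 = 5.36 m.
Hydraulic radius R = A/P = 3.434/5.36 = 0.6407 m.
Manning's equation: Q = (1/n) A R^(2/3) S^(1/2) = (1/0.039) × 3.434 × 0.6407^(2/3) × 0.00039^(1/2) = 1.29 m³/s.

Q = 1.29 m³/s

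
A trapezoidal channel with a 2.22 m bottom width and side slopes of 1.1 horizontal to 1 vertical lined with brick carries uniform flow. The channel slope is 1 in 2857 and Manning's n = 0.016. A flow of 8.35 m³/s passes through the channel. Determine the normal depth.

Manning's equation rearranged: A R^(2/3) = nQ / (1·√S) = 0.016 × 8.35 / (√0.00035) = 7.141.
Trying y = 2.14 m: A R^(2/3) = 10.68 — too large.
Trying y = 1.54 m: A R^(2/3) = 5.563 — too small.
Trying y = 1.75 m: A R^(2/3) = 7.143 — close enough.

y_n = 1.75 m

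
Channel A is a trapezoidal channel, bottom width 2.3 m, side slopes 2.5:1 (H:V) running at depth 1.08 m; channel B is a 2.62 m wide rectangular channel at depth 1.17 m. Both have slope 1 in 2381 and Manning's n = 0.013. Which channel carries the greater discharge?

Channel A: With bottom width b = 2.3 m and side slope z = 2.5: A = (b + zy)y = (2.3 + 2.5×1.08)×1.08 = 5.4 m²; P = b + 2y√(1+z²) = 2.3 + 2×1.08×2.693 = 8.116 m. Hydraulic radius R = A/P = 5.4/8.116 = 0.6654 m. Q_A = (1/0.013)·5.4·0.6654^(2/3)·√0.00042 = 6.488 m³/s.
Channel B: Flow area A = b·y = 2.62 × 1.17 = 3.065 m². Wetted perimeter P = b + 2y = 2.62 + 2×1.17 = 4.96 m. Hydraulic radius R = A/P = 3.065/4.96 = 0.618 m. Q_B = (1/0.013)·3.065·0.618^(2/3)·√0.00042 = 3.506 m³/s.
Q_A = 6.488 m³/s vs Q_B = 3.506 m³/s, so channel A carries more.

channel A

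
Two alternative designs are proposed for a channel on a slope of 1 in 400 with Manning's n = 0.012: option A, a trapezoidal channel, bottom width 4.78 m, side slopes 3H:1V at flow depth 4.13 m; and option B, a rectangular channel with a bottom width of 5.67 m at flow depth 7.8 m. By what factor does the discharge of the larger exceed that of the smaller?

1.71

Channel A: With bottom width b = 4.78 m and side slope z = 3: A = (b + zy)y = (4.78 + 3×4.13)×4.13 = 70.91 m²; P = b + 2y√(1+z²) = 4.78 + 2×4.13×3.162 = 30.9 m. Hydraulic radius R = A/P = 70.91/30.9 = 2.295 m. Q_A = (1/0.012)·70.91·2.295^(2/3)·√0.0025 = 514.1 m³/s.
Channel B: Flow area A = b·y = 5.67 × 7.8 = 44.23 m². Wetted perimeter P = b + 2y = 5.67 + 2×7.8 = 21.27 m. Hydraulic radius R = A/P = 44.23/21.27 = 2.079 m. Q_B = (1/0.012)·44.23·2.079^(2/3)·√0.0025 = 300.2 m³/s.
The larger discharge is 514.1 m³/s and the smaller is 300.2 m³/s; the ratio is 1.71.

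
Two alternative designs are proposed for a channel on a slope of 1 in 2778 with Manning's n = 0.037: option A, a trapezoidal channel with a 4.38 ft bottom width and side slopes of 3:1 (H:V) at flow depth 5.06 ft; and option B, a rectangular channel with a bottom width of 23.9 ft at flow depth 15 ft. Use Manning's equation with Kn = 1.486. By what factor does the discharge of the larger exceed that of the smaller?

6.57

Channel A: With bottom width b = 4.38 ft and side slope z = 3: A = (b + zy)y = (4.38 + 3×5.06)×5.06 = 98.97 ft²; P = b + 2y√(1+z²) = 4.38 + 2×5.06×3.162 = 36.38 ft. Hydraulic radius R = A/P = 98.97/36.38 = 2.72 ft. Q_A = (1.486/0.037)·98.97·2.72^(2/3)·√0.00036 = 147 ft³/s.
Channel B: Flow area A = b·y = 23.9 × 15 = 358.5 ft². Wetted perimeter P = b + 2y = 23.9 + 2×15 = 53.9 ft. Hydraulic radius R = A/P = 358.5/53.9 = 6.651 ft. Q_B = (1.486/0.037)·358.5·6.651^(2/3)·√0.00036 = 966.1 ft³/s.
The larger discharge is 966.1 ft³/s and the smaller is 147 ft³/s; the ratio is 6.57.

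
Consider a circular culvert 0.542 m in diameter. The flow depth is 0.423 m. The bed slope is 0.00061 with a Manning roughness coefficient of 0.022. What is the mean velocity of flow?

V = 0.337 m/s

For a circular section of diameter D = 0.542 m at depth y = 0.423 m, the central angle is θ = 2 arccos(1 − 2y/D) = 4.333 rad. Then A = (D²/8)(θ − sin θ) = 0.1932 m² and P = Dθ/2 = 1.174 m.
Hydraulic radius R = A/P = 0.1932/1.174 = 0.1645 m.
From Manning's equation, V = (1/n) R^(2/3) S^(1/2) = (1/0.022) × 0.1645^(2/3) × 0.00061^(1/2) = 0.337 m/s.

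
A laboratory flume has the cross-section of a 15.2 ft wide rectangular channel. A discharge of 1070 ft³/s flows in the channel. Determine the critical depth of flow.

For a rectangular channel, critical depth y_c = (q²/g)^(1/3) where q = Q/b = 1070/15.2 = 70.39 ft²/s.
So y_c = (70.39²/32.2)^(1/3) = 5.36 ft.

y_c = 5.36 ft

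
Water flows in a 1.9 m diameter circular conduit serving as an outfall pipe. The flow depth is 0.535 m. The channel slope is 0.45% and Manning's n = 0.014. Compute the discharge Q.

For a circular section of diameter D = 1.9 m at depth y = 0.535 m, the central angle is θ = 2 arccos(1 − 2y/D) = 2.237 rad. Then A = (D²/8)(θ − sin θ) = 0.655 m² and P = Dθ/2 = 2.126 m.
Hydraulic radius R = A/P = 0.655/2.126 = 0.3082 m.
Manning's equation: Q = (1/n) A R^(2/3) S^(1/2) = (1/0.014) × 0.655 × 0.3082^(2/3) × 0.0045^(1/2) = 1.43 m³/s.

Q = 1.43 m³/s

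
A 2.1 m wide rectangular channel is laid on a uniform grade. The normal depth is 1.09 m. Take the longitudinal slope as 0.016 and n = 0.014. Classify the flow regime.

supercritical

Flow area A = b·y = 2.1 × 1.09 = 2.289 m². Wetted perimeter P = b + 2y = 2.1 + 2×1.09 = 4.28 m.
Hydraulic radius R = A/P = 2.289/4.28 = 0.5348 m.
V = (1/n) R^(2/3) √S = (1/0.014) × 0.5348^(2/3) × √0.016 = 5.953 m/s. Hydraulic depth D_h = A/T = 2.289/2.1 = 1.09 m.
Froude number Fr = V/√(g·D_h) = 5.953/√(9.81×1.09) = 1.82, which is greater than 1, so the flow is supercritical.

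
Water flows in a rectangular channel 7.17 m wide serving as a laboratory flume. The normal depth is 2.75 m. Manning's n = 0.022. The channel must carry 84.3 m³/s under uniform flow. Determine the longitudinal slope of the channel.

S = 0.00491

Flow area A = b·y = 7.17 × 2.75 = 19.72 m². Wetted perimeter P = b + 2y = 7.17 + 2×2.75 = 12.67 m.
Hydraulic radius R = A/P = 19.72/12.67 = 1.556 m.
From Manning's equation, S = [nQ / (1 A R^(2/3))]² = [0.022 × 84.3 / (1 × 19.72 × 1.556^(2/3))]² = 0.00491.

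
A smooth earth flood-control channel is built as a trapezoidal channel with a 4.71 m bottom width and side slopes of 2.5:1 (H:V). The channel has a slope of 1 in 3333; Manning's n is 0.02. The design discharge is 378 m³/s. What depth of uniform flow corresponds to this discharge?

y_n = 7.5 m

Manning's equation rearranged: A R^(2/3) = nQ / (1·√S) = 0.02 × 378 / (√0.0003) = 436.5.
Trying y = 5.46 m: A R^(2/3) = 205.7 — low.
Trying y = 9.35 m: A R^(2/3) = 744 — high.
Trying y = 7.5 m: A R^(2/3) = 436.1 — ≈ 436.5.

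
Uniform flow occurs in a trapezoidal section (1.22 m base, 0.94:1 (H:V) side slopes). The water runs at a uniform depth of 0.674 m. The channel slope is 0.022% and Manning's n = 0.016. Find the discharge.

With bottom width b = 1.22 m and side slope z = 0.94: A = (b + zy)y = (1.22 + 0.94×0.674)×0.674 = 1.249 m²; P = b + 2y√(1+z²) = 1.22 + 2×0.674×1.372 = 3.07 m.
Hydraulic radius R = A/P = 1.249/3.07 = 0.4069 m.
Manning's equation: Q = (1/n) A R^(2/3) S^(1/2) = (1/0.016) × 1.249 × 0.4069^(2/3) × 0.00022^(1/2) = 0.636 m³/s.

Q = 0.636 m³/s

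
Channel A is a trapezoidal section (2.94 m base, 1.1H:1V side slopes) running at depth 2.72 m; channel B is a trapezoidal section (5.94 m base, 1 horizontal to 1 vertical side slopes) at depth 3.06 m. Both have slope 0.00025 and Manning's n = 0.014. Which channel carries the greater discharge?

channel B

Channel A: With bottom width b = 2.94 m and side slope z = 1.1: A = (b + zy)y = (2.94 + 1.1×2.72)×2.72 = 16.14 m²; P = b + 2y√(1+z²) = 2.94 + 2×2.72×1.487 = 11.03 m. Hydraulic radius R = A/P = 16.14/11.03 = 1.463 m. Q_A = (1/0.014)·16.14·1.463^(2/3)·√0.00025 = 23.49 m³/s.
Channel B: With bottom width b = 5.94 m and side slope z = 1: A = (b + zy)y = (5.94 + 1×3.06)×3.06 = 27.54 m²; P = b + 2y√(1+z²) = 5.94 + 2×3.06×1.414 = 14.59 m. Hydraulic radius R = A/P = 27.54/14.59 = 1.887 m. Q_B = (1/0.014)·27.54·1.887^(2/3)·√0.00025 = 47.49 m³/s.
Q_A = 23.49 m³/s vs Q_B = 47.49 m³/s, so channel B carries more.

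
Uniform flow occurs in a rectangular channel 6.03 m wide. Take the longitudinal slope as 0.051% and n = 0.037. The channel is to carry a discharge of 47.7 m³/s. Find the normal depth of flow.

Manning's equation rearranged: A R^(2/3) = nQ / (1·√S) = 0.037 × 47.7 / (√0.00051) = 78.15.
At y = 9.89 m: A R^(2/3) = 104.2 — too large.
At y = 7.73 m: A R^(2/3) = 78.1 — close enough.

y_n = 7.73 m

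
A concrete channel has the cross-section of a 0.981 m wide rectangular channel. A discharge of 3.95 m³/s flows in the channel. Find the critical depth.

y_c = 1.18 m

For a rectangular channel, critical depth y_c = (q²/g)^(1/3) where q = Q/b = 3.95/0.981 = 4.027 m²/s.
So y_c = (4.027²/9.81)^(1/3) = 1.18 m.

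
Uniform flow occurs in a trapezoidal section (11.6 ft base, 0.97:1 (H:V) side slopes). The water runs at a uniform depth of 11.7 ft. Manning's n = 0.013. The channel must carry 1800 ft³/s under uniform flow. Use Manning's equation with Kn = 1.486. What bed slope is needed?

S = 0.00031

With bottom width b = 11.6 ft and side slope z = 0.97: A = (b + zy)y = (11.6 + 0.97×11.7)×11.7 = 268.5 ft²; P = b + 2y√(1+z²) = 11.6 + 2×11.7×1.393 = 44.2 ft.
Hydraulic radius R = A/P = 268.5/44.2 = 6.075 ft.
From Manning's equation, S = [nQ / (1.486 A R^(2/3))]² = [0.013 × 1800 / (1.486 × 268.5 × 6.075^(2/3))]² = 0.00031.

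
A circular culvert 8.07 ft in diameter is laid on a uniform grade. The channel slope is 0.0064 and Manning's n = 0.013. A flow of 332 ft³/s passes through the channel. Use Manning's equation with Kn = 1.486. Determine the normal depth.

y_n = 3.77 ft

Manning's equation rearranged: A R^(2/3) = nQ / (1.486·√S) = 0.013 × 332 / (1.486 × √0.0064) = 36.31.
At y = 3.11 ft: A R^(2/3) = 25.7 — short.
At y = 3.77 ft: A R^(2/3) = 36.33 — matches.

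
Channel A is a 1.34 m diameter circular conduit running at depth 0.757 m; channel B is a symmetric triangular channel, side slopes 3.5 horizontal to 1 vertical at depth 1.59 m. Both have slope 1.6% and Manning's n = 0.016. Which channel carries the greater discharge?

Channel A: For a circular section of diameter D = 1.34 m at depth y = 0.757 m, the central angle is θ = 2 arccos(1 − 2y/D) = 3.402 rad. Then A = (D²/8)(θ − sin θ) = 0.8214 m² and P = Dθ/2 = 2.279 m. Hydraulic radius R = A/P = 0.8214/2.279 = 0.3604 m. Q_A = (1/0.016)·0.8214·0.3604^(2/3)·√0.016 = 3.288 m³/s.
Channel B: For a triangular section with side slope z = 3.5: A = zy² = 3.5×1.59² = 8.848 m²; P = 2y√(1+z²) = 2×1.59×3.64 = 11.58 m. Hydraulic radius R = A/P = 8.848/11.58 = 0.7644 m. Q_B = (1/0.016)·8.848·0.7644^(2/3)·√0.016 = 58.48 m³/s.
Q_A = 3.288 m³/s vs Q_B = 58.48 m³/s, so channel B carries more.

channel B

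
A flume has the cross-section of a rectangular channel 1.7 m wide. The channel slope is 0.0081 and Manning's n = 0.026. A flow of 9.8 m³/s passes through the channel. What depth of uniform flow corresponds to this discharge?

y_n = 2.29 m

Manning's equation rearranged: A R^(2/3) = nQ / (1·√S) = 0.026 × 9.8 / (√0.0081) = 2.831.
Try y = 1.69 m: A R^(2/3) = 1.965 — low.
Try y = 2.29 m: A R^(2/3) = 2.83 — ≈ 2.831.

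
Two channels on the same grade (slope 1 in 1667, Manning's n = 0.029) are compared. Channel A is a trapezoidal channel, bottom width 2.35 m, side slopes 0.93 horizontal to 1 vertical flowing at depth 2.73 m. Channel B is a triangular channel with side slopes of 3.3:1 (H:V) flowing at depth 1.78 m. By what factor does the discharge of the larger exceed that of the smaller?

1.74

Channel A: With bottom width b = 2.35 m and side slope z = 0.93: A = (b + zy)y = (2.35 + 0.93×2.73)×2.73 = 13.35 m²; P = b + 2y√(1+z²) = 2.35 + 2×2.73×1.366 = 9.806 m. Hydraulic radius R = A/P = 13.35/9.806 = 1.361 m. Q_A = (1/0.029)·13.35·1.361^(2/3)·√0.0005999 = 13.84 m³/s.
Channel B: For a triangular section with side slope z = 3.3: A = zy² = 3.3×1.78² = 10.46 m²; P = 2y√(1+z²) = 2×1.78×3.448 = 12.28 m. Hydraulic radius R = A/P = 10.46/12.28 = 0.8518 m. Q_B = (1/0.029)·10.46·0.8518^(2/3)·√0.0005999 = 7.935 m³/s.
The larger discharge is 13.84 m³/s and the smaller is 7.935 m³/s; the ratio is 1.74.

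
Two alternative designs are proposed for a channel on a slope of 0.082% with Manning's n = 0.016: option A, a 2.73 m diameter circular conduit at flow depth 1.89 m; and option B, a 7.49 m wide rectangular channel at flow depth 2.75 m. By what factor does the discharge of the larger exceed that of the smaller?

7.48

Channel A: For a circular section of diameter D = 2.73 m at depth y = 1.89 m, the central angle is θ = 2 arccos(1 − 2y/D) = 3.931 rad. Then A = (D²/8)(θ − sin θ) = 4.324 m² and P = Dθ/2 = 5.366 m. Hydraulic radius R = A/P = 4.324/5.366 = 0.8058 m. Q_A = (1/0.016)·4.324·0.8058^(2/3)·√0.00082 = 6.701 m³/s.
Channel B: Flow area A = b·y = 7.49 × 2.75 = 20.6 m². Wetted perimeter P = b + 2y = 7.49 + 2×2.75 = 12.99 m. Hydraulic radius R = A/P = 20.6/12.99 = 1.586 m. Q_B = (1/0.016)·20.6·1.586^(2/3)·√0.00082 = 50.13 m³/s.
The larger discharge is 50.13 m³/s and the smaller is 6.701 m³/s; the ratio is 7.48.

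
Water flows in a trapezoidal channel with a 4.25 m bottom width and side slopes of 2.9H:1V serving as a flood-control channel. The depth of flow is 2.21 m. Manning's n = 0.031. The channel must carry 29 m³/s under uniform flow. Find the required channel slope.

S = 0.001

With bottom width b = 4.25 m and side slope z = 2.9: A = (b + zy)y = (4.25 + 2.9×2.21)×2.21 = 23.56 m²; P = b + 2y√(1+z²) = 4.25 + 2×2.21×3.068 = 17.81 m.
Hydraulic radius R = A/P = 23.56/17.81 = 1.323 m.
From Manning's equation, S = [nQ / (1 A R^(2/3))]² = [0.031 × 29 / (1 × 23.56 × 1.323^(2/3))]² = 0.001.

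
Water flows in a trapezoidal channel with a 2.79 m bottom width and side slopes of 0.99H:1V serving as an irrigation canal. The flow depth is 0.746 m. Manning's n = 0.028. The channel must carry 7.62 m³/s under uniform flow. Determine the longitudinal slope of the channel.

With bottom width b = 2.79 m and side slope z = 0.99: A = (b + zy)y = (2.79 + 0.99×0.746)×0.746 = 2.632 m²; P = b + 2y√(1+z²) = 2.79 + 2×0.746×1.407 = 4.889 m.
Hydraulic radius R = A/P = 2.632/4.889 = 0.5384 m.
From Manning's equation, S = [nQ / (1 A R^(2/3))]² = [0.028 × 7.62 / (1 × 2.632 × 0.5384^(2/3))]² = 0.015.

S = 0.015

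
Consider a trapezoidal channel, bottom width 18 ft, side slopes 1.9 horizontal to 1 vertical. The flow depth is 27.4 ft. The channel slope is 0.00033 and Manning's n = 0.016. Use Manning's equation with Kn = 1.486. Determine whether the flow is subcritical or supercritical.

With bottom width b = 18 ft and side slope z = 1.9: A = (b + zy)y = (18 + 1.9×27.4)×27.4 = 1920 ft²; P = b + 2y√(1+z²) = 18 + 2×27.4×2.147 = 135.7 ft.
Hydraulic radius R = A/P = 1920/135.7 = 14.15 ft.
V = (1.486/n) R^(2/3) √S = (1.486/0.016) × 14.15^(2/3) × √0.00033 = 9.87 ft/s. Hydraulic depth D_h = A/T = 1920/122.1 = 15.72 ft.
Froude number Fr = V/√(g·D_h) = 9.87/√(32.2×15.72) = 0.439, which is less than 1, so the flow is subcritical.

subcritical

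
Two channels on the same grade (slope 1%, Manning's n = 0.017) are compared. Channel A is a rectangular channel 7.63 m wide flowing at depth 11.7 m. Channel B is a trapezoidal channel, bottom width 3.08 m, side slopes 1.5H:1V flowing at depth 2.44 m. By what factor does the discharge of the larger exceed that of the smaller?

Channel A: Flow area A = b·y = 7.63 × 11.7 = 89.27 m². Wetted perimeter P = b + 2y = 7.63 + 2×11.7 = 31.03 m. Hydraulic radius R = A/P = 89.27/31.03 = 2.877 m. Q_A = (1/0.017)·89.27·2.877^(2/3)·√0.01 = 1062 m³/s.
Channel B: With bottom width b = 3.08 m and side slope z = 1.5: A = (b + zy)y = (3.08 + 1.5×2.44)×2.44 = 16.45 m²; P = b + 2y√(1+z²) = 3.08 + 2×2.44×1.803 = 11.88 m. Hydraulic radius R = A/P = 16.45/11.88 = 1.385 m. Q_B = (1/0.017)·16.45·1.385^(2/3)·√0.01 = 120.2 m³/s.
The larger discharge is 1062 m³/s and the smaller is 120.2 m³/s; the ratio is 8.84.

8.84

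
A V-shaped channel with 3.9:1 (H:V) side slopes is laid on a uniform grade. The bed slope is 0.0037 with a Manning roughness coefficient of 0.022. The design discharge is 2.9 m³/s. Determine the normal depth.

y_n = 0.733 m

Manning's equation rearranged: A R^(2/3) = nQ / (1·√S) = 0.022 × 2.9 / (√0.0037) = 1.049.
Try y = 0.822 m: A R^(2/3) = 1.426 — high.
Try y = 0.733 m: A R^(2/3) = 1.051 — matches.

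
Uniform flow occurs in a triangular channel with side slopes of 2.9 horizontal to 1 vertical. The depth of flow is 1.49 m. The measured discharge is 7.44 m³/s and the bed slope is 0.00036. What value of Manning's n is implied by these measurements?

For a triangular section with side slope z = 2.9: A = zy² = 2.9×1.49² = 6.438 m²; P = 2y√(1+z²) = 2×1.49×3.068 = 9.141 m.
Hydraulic radius R = A/P = 6.438/9.141 = 0.7043 m.
Rearranging Manning's equation: n = (1/Q) A R^(2/3) S^(1/2) = (1/7.44) × 6.438 × 0.7043^(2/3) × √0.00036 = 0.013.

n = 0.013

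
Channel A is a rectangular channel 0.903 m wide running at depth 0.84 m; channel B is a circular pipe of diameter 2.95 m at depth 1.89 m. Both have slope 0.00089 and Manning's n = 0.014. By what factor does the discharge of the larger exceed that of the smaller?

Channel A: Flow area A = b·y = 0.903 × 0.84 = 0.7585 m². Wetted perimeter P = b + 2y = 0.903 + 2×0.84 = 2.583 m. Hydraulic radius R = A/P = 0.7585/2.583 = 0.2937 m. Q_A = (1/0.014)·0.7585·0.2937^(2/3)·√0.00089 = 0.7141 m³/s.
Channel B: For a circular section of diameter D = 2.95 m at depth y = 1.89 m, the central angle is θ = 2 arccos(1 − 2y/D) = 3.712 rad. Then A = (D²/8)(θ − sin θ) = 4.625 m² and P = Dθ/2 = 5.475 m. Hydraulic radius R = A/P = 4.625/5.475 = 0.8448 m. Q_B = (1/0.014)·4.625·0.8448^(2/3)·√0.00089 = 8.808 m³/s.
The larger discharge is 8.808 m³/s and the smaller is 0.7141 m³/s; the ratio is 12.3.

12.3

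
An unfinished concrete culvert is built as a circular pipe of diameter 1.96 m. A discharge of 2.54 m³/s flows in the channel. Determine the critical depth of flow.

y_c = 0.759 m

At critical depth, Q² T / (g A³) = 1, i.e. A³/T = Q²/g = 2.54²/9.81 = 0.6577.
At y = 0.561 m: A³/T = 0.2047 — low.
At y = 0.888 m: A³/T = 1.202 — high.
At y = 0.759 m: A³/T = 0.6581 — close enough.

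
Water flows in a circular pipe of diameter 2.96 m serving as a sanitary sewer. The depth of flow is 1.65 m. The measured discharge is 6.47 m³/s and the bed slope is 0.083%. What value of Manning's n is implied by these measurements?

n = 0.015

For a circular section of diameter D = 2.96 m at depth y = 1.65 m, the central angle is θ = 2 arccos(1 − 2y/D) = 3.372 rad. Then A = (D²/8)(θ − sin θ) = 3.943 m² and P = Dθ/2 = 4.99 m.
Hydraulic radius R = A/P = 3.943/4.99 = 0.7901 m.
Rearranging Manning's equation: n = (1/Q) A R^(2/3) S^(1/2) = (1/6.47) × 3.943 × 0.7901^(2/3) × √0.00083 = 0.015.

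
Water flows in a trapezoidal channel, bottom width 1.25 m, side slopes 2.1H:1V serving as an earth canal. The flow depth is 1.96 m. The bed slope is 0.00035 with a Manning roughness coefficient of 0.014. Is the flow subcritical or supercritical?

With bottom width b = 1.25 m and side slope z = 2.1: A = (b + zy)y = (1.25 + 2.1×1.96)×1.96 = 10.52 m²; P = b + 2y√(1+z²) = 1.25 + 2×1.96×2.326 = 10.37 m.
Hydraulic radius R = A/P = 10.52/10.37 = 1.014 m.
V = (1/n) R^(2/3) √S = (1/0.014) × 1.014^(2/3) × √0.00035 = 1.349 m/s. Hydraulic depth D_h = A/T = 10.52/9.482 = 1.109 m.
Froude number Fr = V/√(g·D_h) = 1.349/√(9.81×1.109) = 0.409, which is less than 1, so the flow is subcritical.

subcritical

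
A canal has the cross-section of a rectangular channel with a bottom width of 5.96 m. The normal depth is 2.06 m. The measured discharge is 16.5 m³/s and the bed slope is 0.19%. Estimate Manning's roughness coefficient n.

Flow area A = b·y = 5.96 × 2.06 = 12.28 m². Wetted perimeter P = b + 2y = 5.96 + 2×2.06 = 10.08 m.
Hydraulic radius R = A/P = 12.28/10.08 = 1.218 m.
Rearranging Manning's equation: n = (1/Q) A R^(2/3) S^(1/2) = (1/16.5) × 12.28 × 1.218^(2/3) × √0.0019 = 0.037.

n = 0.037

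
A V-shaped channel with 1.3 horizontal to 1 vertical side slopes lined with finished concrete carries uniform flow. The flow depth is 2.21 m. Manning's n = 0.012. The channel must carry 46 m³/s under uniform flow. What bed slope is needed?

S = 0.00902

For a triangular section with side slope z = 1.3: A = zy² = 1.3×2.21² = 6.349 m²; P = 2y√(1+z²) = 2×2.21×1.64 = 7.249 m.
Hydraulic radius R = A/P = 6.349/7.249 = 0.8758 m.
From Manning's equation, S = [nQ / (1 A R^(2/3))]² = [0.012 × 46 / (1 × 6.349 × 0.8758^(2/3))]² = 0.00902.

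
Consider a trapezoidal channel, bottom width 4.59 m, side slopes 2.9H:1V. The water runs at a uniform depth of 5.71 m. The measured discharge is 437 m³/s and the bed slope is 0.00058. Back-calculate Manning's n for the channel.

With bottom width b = 4.59 m and side slope z = 2.9: A = (b + zy)y = (4.59 + 2.9×5.71)×5.71 = 120.8 m²; P = b + 2y√(1+z²) = 4.59 + 2×5.71×3.068 = 39.62 m.
Hydraulic radius R = A/P = 120.8/39.62 = 3.048 m.
Rearranging Manning's equation: n = (1/Q) A R^(2/3) S^(1/2) = (1/437) × 120.8 × 3.048^(2/3) × √0.00058 = 0.014.

n = 0.014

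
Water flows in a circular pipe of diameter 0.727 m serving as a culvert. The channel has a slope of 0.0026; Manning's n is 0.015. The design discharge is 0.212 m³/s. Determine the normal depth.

Manning's equation rearranged: A R^(2/3) = nQ / (1·√S) = 0.015 × 0.212 / (√0.0026) = 0.06236.
Try y = 0.429 m: A R^(2/3) = 0.08722 — too large.
Try y = 0.24 m: A R^(2/3) = 0.03135 — too small.
Try y = 0.35 m: A R^(2/3) = 0.06242 — close enough.

y_n = 0.35 m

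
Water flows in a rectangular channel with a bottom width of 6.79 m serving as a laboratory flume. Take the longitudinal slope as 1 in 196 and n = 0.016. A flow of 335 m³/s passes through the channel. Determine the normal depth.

Manning's equation rearranged: A R^(2/3) = nQ / (1·√S) = 0.016 × 335 / (√0.005102) = 75.04.
Try y = 5.35 m: A R^(2/3) = 59.14 — low.
Try y = 7.58 m: A R^(2/3) = 90.84 — high.
Try y = 6.48 m: A R^(2/3) = 75.05 — ≈ 75.04.

y_n = 6.48 m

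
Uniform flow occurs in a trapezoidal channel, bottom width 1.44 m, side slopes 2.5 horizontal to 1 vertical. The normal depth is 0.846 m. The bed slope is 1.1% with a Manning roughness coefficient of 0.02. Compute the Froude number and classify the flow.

supercritical

With bottom width b = 1.44 m and side slope z = 2.5: A = (b + zy)y = (1.44 + 2.5×0.846)×0.846 = 3.008 m²; P = b + 2y√(1+z²) = 1.44 + 2×0.846×2.693 = 5.996 m.
Hydraulic radius R = A/P = 3.008/5.996 = 0.5016 m.
V = (1/n) R^(2/3) √S = (1/0.02) × 0.5016^(2/3) × √0.011 = 3.311 m/s. Hydraulic depth D_h = A/T = 3.008/5.67 = 0.5304 m.
Froude number Fr = V/√(g·D_h) = 3.311/√(9.81×0.5304) = 1.45, which is greater than 1, so the flow is supercritical.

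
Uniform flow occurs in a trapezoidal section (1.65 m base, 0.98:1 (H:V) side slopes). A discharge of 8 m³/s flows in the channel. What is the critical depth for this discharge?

At critical depth, Q² T / (g A³) = 1, i.e. A³/T = Q²/g = 8²/9.81 = 6.524.
Trying y = 1.3 m: A³/T = 13.08 — over.
Trying y = 0.795 m: A³/T = 2.245 — short.
Trying y = 1.07 m: A³/T = 6.425 — matches.

y_c = 1.07 m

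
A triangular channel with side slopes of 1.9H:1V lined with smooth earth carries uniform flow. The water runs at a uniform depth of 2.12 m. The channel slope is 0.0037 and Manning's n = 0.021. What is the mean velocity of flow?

V = 2.78 m/s

For a triangular section with side slope z = 1.9: A = zy² = 1.9×2.12² = 8.539 m²; P = 2y√(1+z²) = 2×2.12×2.147 = 9.104 m.
Hydraulic radius R = A/P = 8.539/9.104 = 0.938 m.
From Manning's equation, V = (1/n) R^(2/3) S^(1/2) = (1/0.021) × 0.938^(2/3) × 0.0037^(1/2) = 2.78 m/s.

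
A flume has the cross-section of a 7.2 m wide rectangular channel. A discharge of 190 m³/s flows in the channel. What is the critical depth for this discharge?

y_c = 4.14 m

For a rectangular channel, critical depth y_c = (q²/g)^(1/3) where q = Q/b = 190/7.2 = 26.39 m²/s.
So y_c = (26.39²/9.81)^(1/3) = 4.14 m.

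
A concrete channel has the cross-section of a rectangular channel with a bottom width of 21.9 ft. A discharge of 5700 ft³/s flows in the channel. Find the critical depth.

y_c = 12.8 ft

For a rectangular channel, critical depth y_c = (q²/g)^(1/3) where q = Q/b = 5700/21.9 = 260.3 ft²/s.
So y_c = (260.3²/32.2)^(1/3) = 12.8 ft.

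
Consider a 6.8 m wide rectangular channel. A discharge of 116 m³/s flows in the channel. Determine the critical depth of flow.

y_c = 3.1 m

For a rectangular channel, critical depth y_c = (q²/g)^(1/3) where q = Q/b = 116/6.8 = 17.06 m²/s.
So y_c = (17.06²/9.81)^(1/3) = 3.1 m.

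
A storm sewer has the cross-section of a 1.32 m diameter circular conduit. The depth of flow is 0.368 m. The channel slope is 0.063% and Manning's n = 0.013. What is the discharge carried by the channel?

Q = 0.214 m³/s

For a circular section of diameter D = 1.32 m at depth y = 0.368 m, the central angle is θ = 2 arccos(1 − 2y/D) = 2.225 rad. Then A = (D²/8)(θ − sin θ) = 0.3118 m² and P = Dθ/2 = 1.468 m.
Hydraulic radius R = A/P = 0.3118/1.468 = 0.2123 m.
Manning's equation: Q = (1/n) A R^(2/3) S^(1/2) = (1/0.013) × 0.3118 × 0.2123^(2/3) × 0.00063^(1/2) = 0.214 m³/s.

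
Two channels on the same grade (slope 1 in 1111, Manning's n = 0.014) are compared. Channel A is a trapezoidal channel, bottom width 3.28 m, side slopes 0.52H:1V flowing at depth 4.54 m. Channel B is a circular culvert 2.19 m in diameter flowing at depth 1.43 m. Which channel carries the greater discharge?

channel A

Channel A: With bottom width b = 3.28 m and side slope z = 0.52: A = (b + zy)y = (3.28 + 0.52×4.54)×4.54 = 25.61 m²; P = b + 2y√(1+z²) = 3.28 + 2×4.54×1.127 = 13.51 m. Hydraulic radius R = A/P = 25.61/13.51 = 1.895 m. Q_A = (1/0.014)·25.61·1.895^(2/3)·√0.0009001 = 84.04 m³/s.
Channel B: For a circular section of diameter D = 2.19 m at depth y = 1.43 m, the central angle is θ = 2 arccos(1 − 2y/D) = 3.763 rad. Then A = (D²/8)(θ − sin θ) = 2.605 m² and P = Dθ/2 = 4.121 m. Hydraulic radius R = A/P = 2.605/4.121 = 0.6322 m. Q_B = (1/0.014)·2.605·0.6322^(2/3)·√0.0009001 = 4.113 m³/s.
Q_A = 84.04 m³/s vs Q_B = 4.113 m³/s, so channel A carries more.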